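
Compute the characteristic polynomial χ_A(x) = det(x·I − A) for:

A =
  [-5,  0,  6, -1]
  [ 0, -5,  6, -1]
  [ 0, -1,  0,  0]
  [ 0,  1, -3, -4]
x^4 + 14*x^3 + 72*x^2 + 162*x + 135

Expanding det(x·I − A) (e.g. by cofactor expansion or by noting that A is similar to its Jordan form J, which has the same characteristic polynomial as A) gives
  χ_A(x) = x^4 + 14*x^3 + 72*x^2 + 162*x + 135
which factors as (x + 3)^3*(x + 5). The eigenvalues (with algebraic multiplicities) are λ = -5 with multiplicity 1, λ = -3 with multiplicity 3.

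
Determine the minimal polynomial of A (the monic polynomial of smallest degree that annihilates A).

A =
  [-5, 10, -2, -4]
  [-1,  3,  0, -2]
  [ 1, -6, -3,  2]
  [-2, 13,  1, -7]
x^2 + 6*x + 9

The characteristic polynomial is χ_A(x) = (x + 3)^4, so the eigenvalues are known. The minimal polynomial is
  m_A(x) = Π_λ (x − λ)^{k_λ}
where k_λ is the size of the *largest* Jordan block for λ (equivalently, the smallest k with (A − λI)^k v = 0 for every generalised eigenvector v of λ).

  λ = -3: largest Jordan block has size 2, contributing (x + 3)^2

So m_A(x) = (x + 3)^2 = x^2 + 6*x + 9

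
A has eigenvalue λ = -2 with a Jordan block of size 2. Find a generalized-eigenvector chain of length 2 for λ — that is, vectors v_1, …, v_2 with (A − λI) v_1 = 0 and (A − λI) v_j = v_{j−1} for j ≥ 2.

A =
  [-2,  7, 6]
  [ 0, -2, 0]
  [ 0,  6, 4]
A Jordan chain for λ = -2 of length 2:
v_1 = (1, 0, 0)ᵀ
v_2 = (0, 1, -1)ᵀ

Let N = A − (-2)·I. We want v_2 with N^2 v_2 = 0 but N^1 v_2 ≠ 0; then v_{j-1} := N · v_j for j = 2, …, 2.

Pick v_2 = (0, 1, -1)ᵀ.
Then v_1 = N · v_2 = (1, 0, 0)ᵀ.

Sanity check: (A − (-2)·I) v_1 = (0, 0, 0)ᵀ = 0. ✓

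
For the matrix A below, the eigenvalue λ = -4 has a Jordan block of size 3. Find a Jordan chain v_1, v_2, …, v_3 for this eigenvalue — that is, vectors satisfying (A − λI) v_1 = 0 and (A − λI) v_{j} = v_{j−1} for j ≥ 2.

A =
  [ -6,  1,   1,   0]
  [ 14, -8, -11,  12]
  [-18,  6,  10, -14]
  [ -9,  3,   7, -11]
A Jordan chain for λ = -4 of length 3:
v_1 = (3, -12, 18, 9)ᵀ
v_2 = (-5, 23, -30, -15)ᵀ
v_3 = (4, 0, 3, 0)ᵀ

Let N = A − (-4)·I. We want v_3 with N^3 v_3 = 0 but N^2 v_3 ≠ 0; then v_{j-1} := N · v_j for j = 3, …, 2.

Pick v_3 = (4, 0, 3, 0)ᵀ.
Then v_2 = N · v_3 = (-5, 23, -30, -15)ᵀ.
Then v_1 = N · v_2 = (3, -12, 18, 9)ᵀ.

Sanity check: (A − (-4)·I) v_1 = (0, 0, 0, 0)ᵀ = 0. ✓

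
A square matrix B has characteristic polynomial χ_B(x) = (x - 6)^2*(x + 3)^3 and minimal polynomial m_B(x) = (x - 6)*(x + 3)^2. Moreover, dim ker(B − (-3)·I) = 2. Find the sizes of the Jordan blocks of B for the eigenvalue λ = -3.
Block sizes for λ = -3: [2, 1]

Step 1 — from the characteristic polynomial, algebraic multiplicity of λ = -3 is 3. From dim ker(B − (-3)·I) = 2, there are exactly 2 Jordan blocks for λ = -3.
Step 2 — from the minimal polynomial, the factor (x + 3)^2 tells us the largest block for λ = -3 has size 2.
Step 3 — with total size 3, 2 blocks, and largest block 2, the block sizes (in nonincreasing order) are [2, 1].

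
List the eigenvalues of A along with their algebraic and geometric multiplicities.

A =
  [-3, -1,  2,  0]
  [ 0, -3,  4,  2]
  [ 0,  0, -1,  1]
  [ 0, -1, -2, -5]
λ = -3: alg = 4, geom = 2

Step 1 — factor the characteristic polynomial to read off the algebraic multiplicities:
  χ_A(x) = (x + 3)^4

Step 2 — compute geometric multiplicities via the rank-nullity identity g(λ) = n − rank(A − λI):
  rank(A − (-3)·I) = 2, so dim ker(A − (-3)·I) = n − 2 = 2

Summary:
  λ = -3: algebraic multiplicity = 4, geometric multiplicity = 2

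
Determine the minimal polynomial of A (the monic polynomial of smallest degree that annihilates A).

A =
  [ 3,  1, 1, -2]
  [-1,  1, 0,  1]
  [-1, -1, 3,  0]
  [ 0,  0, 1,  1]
x^3 - 6*x^2 + 12*x - 8

The characteristic polynomial is χ_A(x) = (x - 2)^4, so the eigenvalues are known. The minimal polynomial is
  m_A(x) = Π_λ (x − λ)^{k_λ}
where k_λ is the size of the *largest* Jordan block for λ (equivalently, the smallest k with (A − λI)^k v = 0 for every generalised eigenvector v of λ).

  λ = 2: largest Jordan block has size 3, contributing (x − 2)^3

So m_A(x) = (x - 2)^3 = x^3 - 6*x^2 + 12*x - 8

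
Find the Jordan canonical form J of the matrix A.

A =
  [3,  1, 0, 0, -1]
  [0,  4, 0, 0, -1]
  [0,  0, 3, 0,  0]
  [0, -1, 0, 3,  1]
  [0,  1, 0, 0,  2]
J_2(3) ⊕ J_1(3) ⊕ J_1(3) ⊕ J_1(3)

The characteristic polynomial is
  det(x·I − A) = x^5 - 15*x^4 + 90*x^3 - 270*x^2 + 405*x - 243 = (x - 3)^5

Eigenvalues and multiplicities (the geometric multiplicity of λ is n − rank(A − λI), which equals the number of Jordan blocks for λ):
  λ = 3: algebraic multiplicity = 5, geometric multiplicity = 4

Determining the block sizes for each eigenvalue:
  λ = 3: 4 blocks summing to 5 forces exactly one block of size 2 and the rest size 1 → block sizes [2, 1, 1, 1]

Assembling the blocks gives a Jordan form
J =
  [3, 1, 0, 0, 0]
  [0, 3, 0, 0, 0]
  [0, 0, 3, 0, 0]
  [0, 0, 0, 3, 0]
  [0, 0, 0, 0, 3]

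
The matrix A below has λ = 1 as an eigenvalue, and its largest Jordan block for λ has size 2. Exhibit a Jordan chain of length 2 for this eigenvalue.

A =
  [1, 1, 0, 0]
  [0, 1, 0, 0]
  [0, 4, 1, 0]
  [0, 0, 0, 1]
A Jordan chain for λ = 1 of length 2:
v_1 = (1, 0, 4, 0)ᵀ
v_2 = (0, 1, 0, 0)ᵀ

Let N = A − (1)·I. We want v_2 with N^2 v_2 = 0 but N^1 v_2 ≠ 0; then v_{j-1} := N · v_j for j = 2, …, 2.

Pick v_2 = (0, 1, 0, 0)ᵀ.
Then v_1 = N · v_2 = (1, 0, 4, 0)ᵀ.

Sanity check: (A − (1)·I) v_1 = (0, 0, 0, 0)ᵀ = 0. ✓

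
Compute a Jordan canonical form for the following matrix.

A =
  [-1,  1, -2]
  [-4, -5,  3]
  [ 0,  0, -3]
J_3(-3)

The characteristic polynomial is
  det(x·I − A) = x^3 + 9*x^2 + 27*x + 27 = (x + 3)^3

Eigenvalues and multiplicities (the geometric multiplicity of λ is n − rank(A − λI), which equals the number of Jordan blocks for λ):
  λ = -3: algebraic multiplicity = 3, geometric multiplicity = 1

Determining the block sizes for each eigenvalue:
  λ = -3: one block (gm = 1), so the single block has size am = 3 → block sizes [3]

Assembling the blocks gives a Jordan form
J =
  [-3,  1,  0]
  [ 0, -3,  1]
  [ 0,  0, -3]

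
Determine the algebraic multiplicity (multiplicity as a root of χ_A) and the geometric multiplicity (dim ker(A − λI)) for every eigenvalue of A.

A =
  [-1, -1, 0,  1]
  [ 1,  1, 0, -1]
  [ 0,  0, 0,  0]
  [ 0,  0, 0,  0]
λ = 0: alg = 4, geom = 3

Step 1 — factor the characteristic polynomial to read off the algebraic multiplicities:
  χ_A(x) = x^4

Step 2 — compute geometric multiplicities via the rank-nullity identity g(λ) = n − rank(A − λI):
  rank(A − (0)·I) = 1, so dim ker(A − (0)·I) = n − 1 = 3

Summary:
  λ = 0: algebraic multiplicity = 4, geometric multiplicity = 3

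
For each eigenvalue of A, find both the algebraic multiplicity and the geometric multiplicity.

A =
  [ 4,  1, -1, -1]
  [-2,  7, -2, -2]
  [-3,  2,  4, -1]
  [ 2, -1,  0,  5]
λ = 5: alg = 4, geom = 2

Step 1 — factor the characteristic polynomial to read off the algebraic multiplicities:
  χ_A(x) = (x - 5)^4

Step 2 — compute geometric multiplicities via the rank-nullity identity g(λ) = n − rank(A − λI):
  rank(A − (5)·I) = 2, so dim ker(A − (5)·I) = n − 2 = 2

Summary:
  λ = 5: algebraic multiplicity = 4, geometric multiplicity = 2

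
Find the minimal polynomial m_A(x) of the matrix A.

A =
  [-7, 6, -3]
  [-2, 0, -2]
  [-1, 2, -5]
x^2 + 8*x + 16

The characteristic polynomial is χ_A(x) = (x + 4)^3, so the eigenvalues are known. The minimal polynomial is
  m_A(x) = Π_λ (x − λ)^{k_λ}
where k_λ is the size of the *largest* Jordan block for λ (equivalently, the smallest k with (A − λI)^k v = 0 for every generalised eigenvector v of λ).

  λ = -4: largest Jordan block has size 2, contributing (x + 4)^2

So m_A(x) = (x + 4)^2 = x^2 + 8*x + 16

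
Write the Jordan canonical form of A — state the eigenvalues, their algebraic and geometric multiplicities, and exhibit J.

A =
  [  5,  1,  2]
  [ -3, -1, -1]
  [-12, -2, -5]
J_1(-1) ⊕ J_2(0)

The characteristic polynomial is
  det(x·I − A) = x^3 + x^2 = x^2*(x + 1)

Eigenvalues and multiplicities (the geometric multiplicity of λ is n − rank(A − λI), which equals the number of Jordan blocks for λ):
  λ = -1: algebraic multiplicity = 1, geometric multiplicity = 1
  λ = 0: algebraic multiplicity = 2, geometric multiplicity = 1

Determining the block sizes for each eigenvalue:
  λ = -1: one block (gm = 1), so the single block has size am = 1 → block sizes [1]
  λ = 0: one block (gm = 1), so the single block has size am = 2 → block sizes [2]

Assembling the blocks gives a Jordan form
J =
  [-1, 0, 0]
  [ 0, 0, 1]
  [ 0, 0, 0]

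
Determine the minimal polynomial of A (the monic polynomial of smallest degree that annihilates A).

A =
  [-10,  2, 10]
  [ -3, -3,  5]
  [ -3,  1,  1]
x^2 + 8*x + 16

The characteristic polynomial is χ_A(x) = (x + 4)^3, so the eigenvalues are known. The minimal polynomial is
  m_A(x) = Π_λ (x − λ)^{k_λ}
where k_λ is the size of the *largest* Jordan block for λ (equivalently, the smallest k with (A − λI)^k v = 0 for every generalised eigenvector v of λ).

  λ = -4: largest Jordan block has size 2, contributing (x + 4)^2

So m_A(x) = (x + 4)^2 = x^2 + 8*x + 16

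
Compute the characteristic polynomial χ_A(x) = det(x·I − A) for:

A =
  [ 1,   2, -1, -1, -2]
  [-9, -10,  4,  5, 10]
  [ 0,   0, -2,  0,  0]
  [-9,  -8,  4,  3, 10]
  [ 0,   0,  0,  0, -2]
x^5 + 10*x^4 + 40*x^3 + 80*x^2 + 80*x + 32

Expanding det(x·I − A) (e.g. by cofactor expansion or by noting that A is similar to its Jordan form J, which has the same characteristic polynomial as A) gives
  χ_A(x) = x^5 + 10*x^4 + 40*x^3 + 80*x^2 + 80*x + 32
which factors as (x + 2)^5. The eigenvalues (with algebraic multiplicities) are λ = -2 with multiplicity 5.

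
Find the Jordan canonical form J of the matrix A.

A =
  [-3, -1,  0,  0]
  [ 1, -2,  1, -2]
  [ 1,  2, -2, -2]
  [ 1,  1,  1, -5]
J_3(-3) ⊕ J_1(-3)

The characteristic polynomial is
  det(x·I − A) = x^4 + 12*x^3 + 54*x^2 + 108*x + 81 = (x + 3)^4

Eigenvalues and multiplicities (the geometric multiplicity of λ is n − rank(A − λI), which equals the number of Jordan blocks for λ):
  λ = -3: algebraic multiplicity = 4, geometric multiplicity = 2

Determining the block sizes for each eigenvalue:
  λ = -3: with am = 4 and gm = 2, the partition is not yet determined (e.g. several partitions of 4 into 2 parts exist). Let N = A − (-3)·I. Computing rank(N^1) = 2, rank(N^2) = 1, rank(N^3) = 0; the number of blocks of size ≥ j is rank(N^{j−1}) − rank(N^j), giving [2, 1, 1]. So we have 1 block(s) of size 3, 1 block(s) of size 1 → block sizes [3, 1]

Assembling the blocks gives a Jordan form
J =
  [-3,  1,  0,  0]
  [ 0, -3,  1,  0]
  [ 0,  0, -3,  0]
  [ 0,  0,  0, -3]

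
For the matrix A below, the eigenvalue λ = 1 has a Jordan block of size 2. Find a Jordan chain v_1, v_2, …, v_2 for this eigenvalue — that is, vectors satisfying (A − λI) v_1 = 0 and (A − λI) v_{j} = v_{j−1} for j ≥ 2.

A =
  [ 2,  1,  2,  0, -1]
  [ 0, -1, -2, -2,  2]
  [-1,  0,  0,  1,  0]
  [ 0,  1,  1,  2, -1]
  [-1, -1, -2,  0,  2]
A Jordan chain for λ = 1 of length 2:
v_1 = (1, 0, -1, 0, -1)ᵀ
v_2 = (1, 0, 0, 0, 0)ᵀ

Let N = A − (1)·I. We want v_2 with N^2 v_2 = 0 but N^1 v_2 ≠ 0; then v_{j-1} := N · v_j for j = 2, …, 2.

Pick v_2 = (1, 0, 0, 0, 0)ᵀ.
Then v_1 = N · v_2 = (1, 0, -1, 0, -1)ᵀ.

Sanity check: (A − (1)·I) v_1 = (0, 0, 0, 0, 0)ᵀ = 0. ✓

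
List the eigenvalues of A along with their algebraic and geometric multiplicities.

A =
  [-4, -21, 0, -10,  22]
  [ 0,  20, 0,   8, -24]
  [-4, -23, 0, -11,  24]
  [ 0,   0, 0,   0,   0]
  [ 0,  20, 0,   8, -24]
λ = -4: alg = 2, geom = 1; λ = 0: alg = 3, geom = 2

Step 1 — factor the characteristic polynomial to read off the algebraic multiplicities:
  χ_A(x) = x^3*(x + 4)^2

Step 2 — compute geometric multiplicities via the rank-nullity identity g(λ) = n − rank(A − λI):
  rank(A − (-4)·I) = 4, so dim ker(A − (-4)·I) = n − 4 = 1
  rank(A − (0)·I) = 3, so dim ker(A − (0)·I) = n − 3 = 2

Summary:
  λ = -4: algebraic multiplicity = 2, geometric multiplicity = 1
  λ = 0: algebraic multiplicity = 3, geometric multiplicity = 2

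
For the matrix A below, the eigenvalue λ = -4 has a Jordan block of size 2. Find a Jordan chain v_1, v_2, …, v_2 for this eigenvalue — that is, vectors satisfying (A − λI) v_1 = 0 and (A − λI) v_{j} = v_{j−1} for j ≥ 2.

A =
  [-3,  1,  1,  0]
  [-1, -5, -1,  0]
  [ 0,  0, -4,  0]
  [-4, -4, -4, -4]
A Jordan chain for λ = -4 of length 2:
v_1 = (1, -1, 0, -4)ᵀ
v_2 = (1, 0, 0, 0)ᵀ

Let N = A − (-4)·I. We want v_2 with N^2 v_2 = 0 but N^1 v_2 ≠ 0; then v_{j-1} := N · v_j for j = 2, …, 2.

Pick v_2 = (1, 0, 0, 0)ᵀ.
Then v_1 = N · v_2 = (1, -1, 0, -4)ᵀ.

Sanity check: (A − (-4)·I) v_1 = (0, 0, 0, 0)ᵀ = 0. ✓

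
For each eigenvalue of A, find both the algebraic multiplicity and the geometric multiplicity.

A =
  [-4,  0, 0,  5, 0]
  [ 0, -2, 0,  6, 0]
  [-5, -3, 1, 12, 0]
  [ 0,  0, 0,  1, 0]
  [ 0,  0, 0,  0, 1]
λ = -4: alg = 1, geom = 1; λ = -2: alg = 1, geom = 1; λ = 1: alg = 3, geom = 2

Step 1 — factor the characteristic polynomial to read off the algebraic multiplicities:
  χ_A(x) = (x - 1)^3*(x + 2)*(x + 4)

Step 2 — compute geometric multiplicities via the rank-nullity identity g(λ) = n − rank(A − λI):
  rank(A − (-4)·I) = 4, so dim ker(A − (-4)·I) = n − 4 = 1
  rank(A − (-2)·I) = 4, so dim ker(A − (-2)·I) = n − 4 = 1
  rank(A − (1)·I) = 3, so dim ker(A − (1)·I) = n − 3 = 2

Summary:
  λ = -4: algebraic multiplicity = 1, geometric multiplicity = 1
  λ = -2: algebraic multiplicity = 1, geometric multiplicity = 1
  λ = 1: algebraic multiplicity = 3, geometric multiplicity = 2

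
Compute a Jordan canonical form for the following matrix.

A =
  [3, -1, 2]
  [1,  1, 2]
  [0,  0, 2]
J_2(2) ⊕ J_1(2)

The characteristic polynomial is
  det(x·I − A) = x^3 - 6*x^2 + 12*x - 8 = (x - 2)^3

Eigenvalues and multiplicities (the geometric multiplicity of λ is n − rank(A − λI), which equals the number of Jordan blocks for λ):
  λ = 2: algebraic multiplicity = 3, geometric multiplicity = 2

Determining the block sizes for each eigenvalue:
  λ = 2: 2 blocks summing to 3 forces exactly one block of size 2 and the rest size 1 → block sizes [2, 1]

Assembling the blocks gives a Jordan form
J =
  [2, 1, 0]
  [0, 2, 0]
  [0, 0, 2]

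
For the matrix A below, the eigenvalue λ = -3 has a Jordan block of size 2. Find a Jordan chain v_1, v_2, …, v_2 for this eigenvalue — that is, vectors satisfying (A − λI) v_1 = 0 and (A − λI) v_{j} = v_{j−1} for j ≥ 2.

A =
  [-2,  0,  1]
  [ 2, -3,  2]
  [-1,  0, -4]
A Jordan chain for λ = -3 of length 2:
v_1 = (1, 2, -1)ᵀ
v_2 = (1, 0, 0)ᵀ

Let N = A − (-3)·I. We want v_2 with N^2 v_2 = 0 but N^1 v_2 ≠ 0; then v_{j-1} := N · v_j for j = 2, …, 2.

Pick v_2 = (1, 0, 0)ᵀ.
Then v_1 = N · v_2 = (1, 2, -1)ᵀ.

Sanity check: (A − (-3)·I) v_1 = (0, 0, 0)ᵀ = 0. ✓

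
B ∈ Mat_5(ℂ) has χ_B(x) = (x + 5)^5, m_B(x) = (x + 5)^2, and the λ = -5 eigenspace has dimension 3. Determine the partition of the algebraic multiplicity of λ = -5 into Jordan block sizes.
Block sizes for λ = -5: [2, 2, 1]

Step 1 — from the characteristic polynomial, algebraic multiplicity of λ = -5 is 5. From dim ker(B − (-5)·I) = 3, there are exactly 3 Jordan blocks for λ = -5.
Step 2 — from the minimal polynomial, the factor (x + 5)^2 tells us the largest block for λ = -5 has size 2.
Step 3 — with total size 5, 3 blocks, and largest block 2, the block sizes (in nonincreasing order) are [2, 2, 1].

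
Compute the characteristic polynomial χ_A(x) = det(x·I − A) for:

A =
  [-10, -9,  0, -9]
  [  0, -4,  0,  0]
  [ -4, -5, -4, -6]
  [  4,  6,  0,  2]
x^4 + 16*x^3 + 96*x^2 + 256*x + 256

Expanding det(x·I − A) (e.g. by cofactor expansion or by noting that A is similar to its Jordan form J, which has the same characteristic polynomial as A) gives
  χ_A(x) = x^4 + 16*x^3 + 96*x^2 + 256*x + 256
which factors as (x + 4)^4. The eigenvalues (with algebraic multiplicities) are λ = -4 with multiplicity 4.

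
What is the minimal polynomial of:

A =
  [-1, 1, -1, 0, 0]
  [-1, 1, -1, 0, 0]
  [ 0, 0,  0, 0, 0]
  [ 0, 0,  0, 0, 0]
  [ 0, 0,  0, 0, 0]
x^2

The characteristic polynomial is χ_A(x) = x^5, so the eigenvalues are known. The minimal polynomial is
  m_A(x) = Π_λ (x − λ)^{k_λ}
where k_λ is the size of the *largest* Jordan block for λ (equivalently, the smallest k with (A − λI)^k v = 0 for every generalised eigenvector v of λ).

  λ = 0: largest Jordan block has size 2, contributing (x − 0)^2

So m_A(x) = x^2 = x^2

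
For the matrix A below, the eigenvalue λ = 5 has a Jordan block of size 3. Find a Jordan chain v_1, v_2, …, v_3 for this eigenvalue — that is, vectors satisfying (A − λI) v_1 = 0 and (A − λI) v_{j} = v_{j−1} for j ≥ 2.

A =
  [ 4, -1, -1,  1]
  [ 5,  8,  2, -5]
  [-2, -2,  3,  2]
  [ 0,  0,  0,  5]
A Jordan chain for λ = 5 of length 3:
v_1 = (-2, 6, -4, 0)ᵀ
v_2 = (-1, 5, -2, 0)ᵀ
v_3 = (1, 0, 0, 0)ᵀ

Let N = A − (5)·I. We want v_3 with N^3 v_3 = 0 but N^2 v_3 ≠ 0; then v_{j-1} := N · v_j for j = 3, …, 2.

Pick v_3 = (1, 0, 0, 0)ᵀ.
Then v_2 = N · v_3 = (-1, 5, -2, 0)ᵀ.
Then v_1 = N · v_2 = (-2, 6, -4, 0)ᵀ.

Sanity check: (A − (5)·I) v_1 = (0, 0, 0, 0)ᵀ = 0. ✓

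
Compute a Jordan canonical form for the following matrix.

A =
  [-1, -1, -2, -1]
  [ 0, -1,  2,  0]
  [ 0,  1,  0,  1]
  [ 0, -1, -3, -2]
J_3(-1) ⊕ J_1(-1)

The characteristic polynomial is
  det(x·I − A) = x^4 + 4*x^3 + 6*x^2 + 4*x + 1 = (x + 1)^4

Eigenvalues and multiplicities (the geometric multiplicity of λ is n − rank(A − λI), which equals the number of Jordan blocks for λ):
  λ = -1: algebraic multiplicity = 4, geometric multiplicity = 2

Determining the block sizes for each eigenvalue:
  λ = -1: with am = 4 and gm = 2, the partition is not yet determined (e.g. several partitions of 4 into 2 parts exist). Let N = A − (-1)·I. Computing rank(N^1) = 2, rank(N^2) = 1, rank(N^3) = 0; the number of blocks of size ≥ j is rank(N^{j−1}) − rank(N^j), giving [2, 1, 1]. So we have 1 block(s) of size 3, 1 block(s) of size 1 → block sizes [3, 1]

Assembling the blocks gives a Jordan form
J =
  [-1,  1,  0,  0]
  [ 0, -1,  1,  0]
  [ 0,  0, -1,  0]
  [ 0,  0,  0, -1]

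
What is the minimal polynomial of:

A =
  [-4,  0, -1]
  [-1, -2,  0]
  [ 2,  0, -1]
x^3 + 7*x^2 + 16*x + 12

The characteristic polynomial is χ_A(x) = (x + 2)^2*(x + 3), so the eigenvalues are known. The minimal polynomial is
  m_A(x) = Π_λ (x − λ)^{k_λ}
where k_λ is the size of the *largest* Jordan block for λ (equivalently, the smallest k with (A − λI)^k v = 0 for every generalised eigenvector v of λ).

  λ = -3: largest Jordan block has size 1, contributing (x + 3)
  λ = -2: largest Jordan block has size 2, contributing (x + 2)^2

So m_A(x) = (x + 2)^2*(x + 3) = x^3 + 7*x^2 + 16*x + 12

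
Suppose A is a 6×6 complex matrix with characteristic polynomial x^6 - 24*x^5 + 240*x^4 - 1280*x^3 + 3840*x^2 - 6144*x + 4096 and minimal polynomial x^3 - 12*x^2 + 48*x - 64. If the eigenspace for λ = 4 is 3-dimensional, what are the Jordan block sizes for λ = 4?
Block sizes for λ = 4: [3, 2, 1]

Step 1 — from the characteristic polynomial, algebraic multiplicity of λ = 4 is 6. From dim ker(A − (4)·I) = 3, there are exactly 3 Jordan blocks for λ = 4.
Step 2 — from the minimal polynomial, the factor (x − 4)^3 tells us the largest block for λ = 4 has size 3.
Step 3 — with total size 6, 3 blocks, and largest block 3, the block sizes (in nonincreasing order) are [3, 2, 1].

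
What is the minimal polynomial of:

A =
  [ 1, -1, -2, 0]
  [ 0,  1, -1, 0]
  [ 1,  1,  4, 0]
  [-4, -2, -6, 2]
x^3 - 6*x^2 + 12*x - 8

The characteristic polynomial is χ_A(x) = (x - 2)^4, so the eigenvalues are known. The minimal polynomial is
  m_A(x) = Π_λ (x − λ)^{k_λ}
where k_λ is the size of the *largest* Jordan block for λ (equivalently, the smallest k with (A − λI)^k v = 0 for every generalised eigenvector v of λ).

  λ = 2: largest Jordan block has size 3, contributing (x − 2)^3

So m_A(x) = (x - 2)^3 = x^3 - 6*x^2 + 12*x - 8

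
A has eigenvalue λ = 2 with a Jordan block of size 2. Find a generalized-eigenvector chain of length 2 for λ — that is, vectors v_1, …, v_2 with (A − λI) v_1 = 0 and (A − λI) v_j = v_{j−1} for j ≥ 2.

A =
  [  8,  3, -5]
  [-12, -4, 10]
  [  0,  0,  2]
A Jordan chain for λ = 2 of length 2:
v_1 = (6, -12, 0)ᵀ
v_2 = (1, 0, 0)ᵀ

Let N = A − (2)·I. We want v_2 with N^2 v_2 = 0 but N^1 v_2 ≠ 0; then v_{j-1} := N · v_j for j = 2, …, 2.

Pick v_2 = (1, 0, 0)ᵀ.
Then v_1 = N · v_2 = (6, -12, 0)ᵀ.

Sanity check: (A − (2)·I) v_1 = (0, 0, 0)ᵀ = 0. ✓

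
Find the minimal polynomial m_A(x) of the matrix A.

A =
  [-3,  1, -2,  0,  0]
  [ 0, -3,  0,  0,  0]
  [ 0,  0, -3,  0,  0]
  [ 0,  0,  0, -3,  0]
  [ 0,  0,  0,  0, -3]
x^2 + 6*x + 9

The characteristic polynomial is χ_A(x) = (x + 3)^5, so the eigenvalues are known. The minimal polynomial is
  m_A(x) = Π_λ (x − λ)^{k_λ}
where k_λ is the size of the *largest* Jordan block for λ (equivalently, the smallest k with (A − λI)^k v = 0 for every generalised eigenvector v of λ).

  λ = -3: largest Jordan block has size 2, contributing (x + 3)^2

So m_A(x) = (x + 3)^2 = x^2 + 6*x + 9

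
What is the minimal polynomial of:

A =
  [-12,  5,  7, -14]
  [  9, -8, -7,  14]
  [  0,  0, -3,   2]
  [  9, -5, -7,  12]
x^3 + 8*x^2 + 21*x + 18

The characteristic polynomial is χ_A(x) = (x + 2)*(x + 3)^3, so the eigenvalues are known. The minimal polynomial is
  m_A(x) = Π_λ (x − λ)^{k_λ}
where k_λ is the size of the *largest* Jordan block for λ (equivalently, the smallest k with (A − λI)^k v = 0 for every generalised eigenvector v of λ).

  λ = -3: largest Jordan block has size 2, contributing (x + 3)^2
  λ = -2: largest Jordan block has size 1, contributing (x + 2)

So m_A(x) = (x + 2)*(x + 3)^2 = x^3 + 8*x^2 + 21*x + 18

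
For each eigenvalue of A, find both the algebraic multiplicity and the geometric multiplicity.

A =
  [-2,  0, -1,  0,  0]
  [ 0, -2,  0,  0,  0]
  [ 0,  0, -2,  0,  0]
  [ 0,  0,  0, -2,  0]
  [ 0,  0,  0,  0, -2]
λ = -2: alg = 5, geom = 4

Step 1 — factor the characteristic polynomial to read off the algebraic multiplicities:
  χ_A(x) = (x + 2)^5

Step 2 — compute geometric multiplicities via the rank-nullity identity g(λ) = n − rank(A − λI):
  rank(A − (-2)·I) = 1, so dim ker(A − (-2)·I) = n − 1 = 4

Summary:
  λ = -2: algebraic multiplicity = 5, geometric multiplicity = 4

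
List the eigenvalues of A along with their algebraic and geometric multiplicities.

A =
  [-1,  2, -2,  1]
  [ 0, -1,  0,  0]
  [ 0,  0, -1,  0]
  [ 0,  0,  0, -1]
λ = -1: alg = 4, geom = 3

Step 1 — factor the characteristic polynomial to read off the algebraic multiplicities:
  χ_A(x) = (x + 1)^4

Step 2 — compute geometric multiplicities via the rank-nullity identity g(λ) = n − rank(A − λI):
  rank(A − (-1)·I) = 1, so dim ker(A − (-1)·I) = n − 1 = 3

Summary:
  λ = -1: algebraic multiplicity = 4, geometric multiplicity = 3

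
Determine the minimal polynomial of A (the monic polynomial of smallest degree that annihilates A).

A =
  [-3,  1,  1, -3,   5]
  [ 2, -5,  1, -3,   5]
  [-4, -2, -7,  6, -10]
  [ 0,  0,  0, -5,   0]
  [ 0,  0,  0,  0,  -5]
x^3 + 15*x^2 + 75*x + 125

The characteristic polynomial is χ_A(x) = (x + 5)^5, so the eigenvalues are known. The minimal polynomial is
  m_A(x) = Π_λ (x − λ)^{k_λ}
where k_λ is the size of the *largest* Jordan block for λ (equivalently, the smallest k with (A − λI)^k v = 0 for every generalised eigenvector v of λ).

  λ = -5: largest Jordan block has size 3, contributing (x + 5)^3

So m_A(x) = (x + 5)^3 = x^3 + 15*x^2 + 75*x + 125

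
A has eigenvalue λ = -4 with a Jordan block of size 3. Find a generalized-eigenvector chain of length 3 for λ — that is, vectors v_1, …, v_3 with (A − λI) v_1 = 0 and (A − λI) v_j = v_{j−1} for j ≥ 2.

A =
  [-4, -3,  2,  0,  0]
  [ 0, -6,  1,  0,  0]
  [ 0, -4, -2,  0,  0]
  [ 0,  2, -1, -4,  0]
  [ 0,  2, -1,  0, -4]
A Jordan chain for λ = -4 of length 3:
v_1 = (-2, 0, 0, 0, 0)ᵀ
v_2 = (-3, -2, -4, 2, 2)ᵀ
v_3 = (0, 1, 0, 0, 0)ᵀ

Let N = A − (-4)·I. We want v_3 with N^3 v_3 = 0 but N^2 v_3 ≠ 0; then v_{j-1} := N · v_j for j = 3, …, 2.

Pick v_3 = (0, 1, 0, 0, 0)ᵀ.
Then v_2 = N · v_3 = (-3, -2, -4, 2, 2)ᵀ.
Then v_1 = N · v_2 = (-2, 0, 0, 0, 0)ᵀ.

Sanity check: (A − (-4)·I) v_1 = (0, 0, 0, 0, 0)ᵀ = 0. ✓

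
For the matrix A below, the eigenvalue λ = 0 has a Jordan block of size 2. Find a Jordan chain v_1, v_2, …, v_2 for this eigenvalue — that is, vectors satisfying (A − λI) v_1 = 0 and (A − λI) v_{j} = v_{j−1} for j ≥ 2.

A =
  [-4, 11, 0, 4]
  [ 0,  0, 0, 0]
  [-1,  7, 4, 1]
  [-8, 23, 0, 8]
A Jordan chain for λ = 0 of length 2:
v_1 = (-1, 0, 0, -1)ᵀ
v_2 = (3, 1, -1, 0)ᵀ

Let N = A − (0)·I. We want v_2 with N^2 v_2 = 0 but N^1 v_2 ≠ 0; then v_{j-1} := N · v_j for j = 2, …, 2.

Pick v_2 = (3, 1, -1, 0)ᵀ.
Then v_1 = N · v_2 = (-1, 0, 0, -1)ᵀ.

Sanity check: (A − (0)·I) v_1 = (0, 0, 0, 0)ᵀ = 0. ✓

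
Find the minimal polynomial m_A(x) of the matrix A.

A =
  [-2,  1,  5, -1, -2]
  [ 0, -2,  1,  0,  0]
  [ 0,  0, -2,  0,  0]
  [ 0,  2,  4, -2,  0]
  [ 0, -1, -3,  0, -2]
x^3 + 6*x^2 + 12*x + 8

The characteristic polynomial is χ_A(x) = (x + 2)^5, so the eigenvalues are known. The minimal polynomial is
  m_A(x) = Π_λ (x − λ)^{k_λ}
where k_λ is the size of the *largest* Jordan block for λ (equivalently, the smallest k with (A − λI)^k v = 0 for every generalised eigenvector v of λ).

  λ = -2: largest Jordan block has size 3, contributing (x + 2)^3

So m_A(x) = (x + 2)^3 = x^3 + 6*x^2 + 12*x + 8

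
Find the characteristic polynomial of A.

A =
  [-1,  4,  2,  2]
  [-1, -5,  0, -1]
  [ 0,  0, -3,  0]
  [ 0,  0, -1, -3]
x^4 + 12*x^3 + 54*x^2 + 108*x + 81

Expanding det(x·I − A) (e.g. by cofactor expansion or by noting that A is similar to its Jordan form J, which has the same characteristic polynomial as A) gives
  χ_A(x) = x^4 + 12*x^3 + 54*x^2 + 108*x + 81
which factors as (x + 3)^4. The eigenvalues (with algebraic multiplicities) are λ = -3 with multiplicity 4.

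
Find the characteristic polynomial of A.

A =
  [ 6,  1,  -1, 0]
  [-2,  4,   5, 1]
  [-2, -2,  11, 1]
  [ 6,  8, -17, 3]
x^4 - 24*x^3 + 216*x^2 - 864*x + 1296

Expanding det(x·I − A) (e.g. by cofactor expansion or by noting that A is similar to its Jordan form J, which has the same characteristic polynomial as A) gives
  χ_A(x) = x^4 - 24*x^3 + 216*x^2 - 864*x + 1296
which factors as (x - 6)^4. The eigenvalues (with algebraic multiplicities) are λ = 6 with multiplicity 4.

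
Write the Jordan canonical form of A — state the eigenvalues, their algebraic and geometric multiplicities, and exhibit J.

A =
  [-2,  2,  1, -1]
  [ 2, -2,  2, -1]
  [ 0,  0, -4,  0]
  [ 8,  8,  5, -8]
J_3(-4) ⊕ J_1(-4)

The characteristic polynomial is
  det(x·I − A) = x^4 + 16*x^3 + 96*x^2 + 256*x + 256 = (x + 4)^4

Eigenvalues and multiplicities (the geometric multiplicity of λ is n − rank(A − λI), which equals the number of Jordan blocks for λ):
  λ = -4: algebraic multiplicity = 4, geometric multiplicity = 2

Determining the block sizes for each eigenvalue:
  λ = -4: with am = 4 and gm = 2, the partition is not yet determined (e.g. several partitions of 4 into 2 parts exist). Let N = A − (-4)·I. Computing rank(N^1) = 2, rank(N^2) = 1, rank(N^3) = 0; the number of blocks of size ≥ j is rank(N^{j−1}) − rank(N^j), giving [2, 1, 1]. So we have 1 block(s) of size 3, 1 block(s) of size 1 → block sizes [3, 1]

Assembling the blocks gives a Jordan form
J =
  [-4,  1,  0,  0]
  [ 0, -4,  1,  0]
  [ 0,  0, -4,  0]
  [ 0,  0,  0, -4]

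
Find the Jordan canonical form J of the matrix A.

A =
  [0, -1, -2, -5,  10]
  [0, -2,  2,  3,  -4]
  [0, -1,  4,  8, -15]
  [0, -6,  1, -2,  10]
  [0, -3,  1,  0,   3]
J_2(0) ⊕ J_3(1)

The characteristic polynomial is
  det(x·I − A) = x^5 - 3*x^4 + 3*x^3 - x^2 = x^2*(x - 1)^3

Eigenvalues and multiplicities (the geometric multiplicity of λ is n − rank(A − λI), which equals the number of Jordan blocks for λ):
  λ = 0: algebraic multiplicity = 2, geometric multiplicity = 1
  λ = 1: algebraic multiplicity = 3, geometric multiplicity = 1

Determining the block sizes for each eigenvalue:
  λ = 0: one block (gm = 1), so the single block has size am = 2 → block sizes [2]
  λ = 1: one block (gm = 1), so the single block has size am = 3 → block sizes [3]

Assembling the blocks gives a Jordan form
J =
  [0, 1, 0, 0, 0]
  [0, 0, 0, 0, 0]
  [0, 0, 1, 1, 0]
  [0, 0, 0, 1, 1]
  [0, 0, 0, 0, 1]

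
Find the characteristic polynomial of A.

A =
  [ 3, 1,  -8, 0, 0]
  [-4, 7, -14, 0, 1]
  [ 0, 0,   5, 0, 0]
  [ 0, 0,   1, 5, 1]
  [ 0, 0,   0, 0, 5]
x^5 - 25*x^4 + 250*x^3 - 1250*x^2 + 3125*x - 3125

Expanding det(x·I − A) (e.g. by cofactor expansion or by noting that A is similar to its Jordan form J, which has the same characteristic polynomial as A) gives
  χ_A(x) = x^5 - 25*x^4 + 250*x^3 - 1250*x^2 + 3125*x - 3125
which factors as (x - 5)^5. The eigenvalues (with algebraic multiplicities) are λ = 5 with multiplicity 5.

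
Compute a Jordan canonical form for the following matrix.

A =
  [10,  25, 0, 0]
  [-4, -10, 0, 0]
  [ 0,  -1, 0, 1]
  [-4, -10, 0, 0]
J_2(0) ⊕ J_2(0)

The characteristic polynomial is
  det(x·I − A) = x^4

Eigenvalues and multiplicities (the geometric multiplicity of λ is n − rank(A − λI), which equals the number of Jordan blocks for λ):
  λ = 0: algebraic multiplicity = 4, geometric multiplicity = 2

Determining the block sizes for each eigenvalue:
  λ = 0: with am = 4 and gm = 2, the partition is not yet determined (e.g. several partitions of 4 into 2 parts exist). Let N = A − (0)·I. Computing rank(N^1) = 2, rank(N^2) = 0; the number of blocks of size ≥ j is rank(N^{j−1}) − rank(N^j), giving [2, 2]. So we have 2 block(s) of size 2 → block sizes [2, 2]

Assembling the blocks gives a Jordan form
J =
  [0, 1, 0, 0]
  [0, 0, 0, 0]
  [0, 0, 0, 1]
  [0, 0, 0, 0]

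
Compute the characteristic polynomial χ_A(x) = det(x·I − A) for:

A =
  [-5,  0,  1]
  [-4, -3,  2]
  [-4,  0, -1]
x^3 + 9*x^2 + 27*x + 27

Expanding det(x·I − A) (e.g. by cofactor expansion or by noting that A is similar to its Jordan form J, which has the same characteristic polynomial as A) gives
  χ_A(x) = x^3 + 9*x^2 + 27*x + 27
which factors as (x + 3)^3. The eigenvalues (with algebraic multiplicities) are λ = -3 with multiplicity 3.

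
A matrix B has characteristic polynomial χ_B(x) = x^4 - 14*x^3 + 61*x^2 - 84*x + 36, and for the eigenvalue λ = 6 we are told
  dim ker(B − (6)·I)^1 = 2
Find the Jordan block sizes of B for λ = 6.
Block sizes for λ = 6: [1, 1]

From the dimensions of kernels of powers, the number of Jordan blocks of size at least j is d_j − d_{j−1} where d_j = dim ker(N^j) (with d_0 = 0). Computing the differences gives [2].
The number of blocks of size exactly k is (#blocks of size ≥ k) − (#blocks of size ≥ k + 1), so the partition is: 2 block(s) of size 1.
In nonincreasing order the block sizes are [1, 1].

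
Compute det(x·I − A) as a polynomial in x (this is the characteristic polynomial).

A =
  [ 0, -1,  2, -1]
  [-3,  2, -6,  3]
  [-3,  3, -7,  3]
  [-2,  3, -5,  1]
x^4 + 4*x^3 + 6*x^2 + 4*x + 1

Expanding det(x·I − A) (e.g. by cofactor expansion or by noting that A is similar to its Jordan form J, which has the same characteristic polynomial as A) gives
  χ_A(x) = x^4 + 4*x^3 + 6*x^2 + 4*x + 1
which factors as (x + 1)^4. The eigenvalues (with algebraic multiplicities) are λ = -1 with multiplicity 4.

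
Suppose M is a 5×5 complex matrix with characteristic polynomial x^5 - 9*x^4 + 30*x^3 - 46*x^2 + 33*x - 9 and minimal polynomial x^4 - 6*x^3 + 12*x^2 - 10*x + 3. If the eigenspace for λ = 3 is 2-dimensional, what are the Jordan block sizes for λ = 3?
Block sizes for λ = 3: [1, 1]

Step 1 — from the characteristic polynomial, algebraic multiplicity of λ = 3 is 2. From dim ker(M − (3)·I) = 2, there are exactly 2 Jordan blocks for λ = 3.
Step 2 — from the minimal polynomial, the factor (x − 3) tells us the largest block for λ = 3 has size 1.
Step 3 — with total size 2, 2 blocks, and largest block 1, the block sizes (in nonincreasing order) are [1, 1].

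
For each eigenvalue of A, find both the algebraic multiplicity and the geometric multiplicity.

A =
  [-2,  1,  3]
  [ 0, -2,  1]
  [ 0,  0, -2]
λ = -2: alg = 3, geom = 1

Step 1 — factor the characteristic polynomial to read off the algebraic multiplicities:
  χ_A(x) = (x + 2)^3

Step 2 — compute geometric multiplicities via the rank-nullity identity g(λ) = n − rank(A − λI):
  rank(A − (-2)·I) = 2, so dim ker(A − (-2)·I) = n − 2 = 1

Summary:
  λ = -2: algebraic multiplicity = 3, geometric multiplicity = 1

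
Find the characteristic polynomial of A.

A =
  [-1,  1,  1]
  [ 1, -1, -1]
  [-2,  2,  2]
x^3

Expanding det(x·I − A) (e.g. by cofactor expansion or by noting that A is similar to its Jordan form J, which has the same characteristic polynomial as A) gives
  χ_A(x) = x^3
which factors as x^3. The eigenvalues (with algebraic multiplicities) are λ = 0 with multiplicity 3.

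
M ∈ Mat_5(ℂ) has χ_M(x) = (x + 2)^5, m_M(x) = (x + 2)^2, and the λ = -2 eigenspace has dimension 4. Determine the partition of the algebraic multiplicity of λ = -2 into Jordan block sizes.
Block sizes for λ = -2: [2, 1, 1, 1]

Step 1 — from the characteristic polynomial, algebraic multiplicity of λ = -2 is 5. From dim ker(M − (-2)·I) = 4, there are exactly 4 Jordan blocks for λ = -2.
Step 2 — from the minimal polynomial, the factor (x + 2)^2 tells us the largest block for λ = -2 has size 2.
Step 3 — with total size 5, 4 blocks, and largest block 2, the block sizes (in nonincreasing order) are [2, 1, 1, 1].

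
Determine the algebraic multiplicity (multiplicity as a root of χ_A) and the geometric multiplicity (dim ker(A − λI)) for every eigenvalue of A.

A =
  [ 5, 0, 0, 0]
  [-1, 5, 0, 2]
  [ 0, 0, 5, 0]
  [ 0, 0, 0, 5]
λ = 5: alg = 4, geom = 3

Step 1 — factor the characteristic polynomial to read off the algebraic multiplicities:
  χ_A(x) = (x - 5)^4

Step 2 — compute geometric multiplicities via the rank-nullity identity g(λ) = n − rank(A − λI):
  rank(A − (5)·I) = 1, so dim ker(A − (5)·I) = n − 1 = 3

Summary:
  λ = 5: algebraic multiplicity = 4, geometric multiplicity = 3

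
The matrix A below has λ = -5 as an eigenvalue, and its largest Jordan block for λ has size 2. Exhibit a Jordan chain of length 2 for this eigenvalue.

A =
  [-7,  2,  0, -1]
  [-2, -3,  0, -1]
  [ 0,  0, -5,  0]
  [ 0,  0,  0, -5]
A Jordan chain for λ = -5 of length 2:
v_1 = (-2, -2, 0, 0)ᵀ
v_2 = (1, 0, 0, 0)ᵀ

Let N = A − (-5)·I. We want v_2 with N^2 v_2 = 0 but N^1 v_2 ≠ 0; then v_{j-1} := N · v_j for j = 2, …, 2.

Pick v_2 = (1, 0, 0, 0)ᵀ.
Then v_1 = N · v_2 = (-2, -2, 0, 0)ᵀ.

Sanity check: (A − (-5)·I) v_1 = (0, 0, 0, 0)ᵀ = 0. ✓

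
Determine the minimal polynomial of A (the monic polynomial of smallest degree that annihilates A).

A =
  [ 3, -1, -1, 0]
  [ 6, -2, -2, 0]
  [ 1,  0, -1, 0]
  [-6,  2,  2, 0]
x^3

The characteristic polynomial is χ_A(x) = x^4, so the eigenvalues are known. The minimal polynomial is
  m_A(x) = Π_λ (x − λ)^{k_λ}
where k_λ is the size of the *largest* Jordan block for λ (equivalently, the smallest k with (A − λI)^k v = 0 for every generalised eigenvector v of λ).

  λ = 0: largest Jordan block has size 3, contributing (x − 0)^3

So m_A(x) = x^3 = x^3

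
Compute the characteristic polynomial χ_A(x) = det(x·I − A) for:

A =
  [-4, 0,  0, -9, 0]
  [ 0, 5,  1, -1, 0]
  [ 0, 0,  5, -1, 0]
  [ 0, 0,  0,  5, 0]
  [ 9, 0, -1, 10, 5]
x^5 - 16*x^4 + 70*x^3 + 100*x^2 - 1375*x + 2500

Expanding det(x·I − A) (e.g. by cofactor expansion or by noting that A is similar to its Jordan form J, which has the same characteristic polynomial as A) gives
  χ_A(x) = x^5 - 16*x^4 + 70*x^3 + 100*x^2 - 1375*x + 2500
which factors as (x - 5)^4*(x + 4). The eigenvalues (with algebraic multiplicities) are λ = -4 with multiplicity 1, λ = 5 with multiplicity 4.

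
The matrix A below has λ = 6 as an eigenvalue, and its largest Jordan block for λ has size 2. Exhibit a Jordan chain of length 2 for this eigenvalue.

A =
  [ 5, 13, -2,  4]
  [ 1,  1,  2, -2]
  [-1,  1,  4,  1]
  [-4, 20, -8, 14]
A Jordan chain for λ = 6 of length 2:
v_1 = (-1, 1, -1, -4)ᵀ
v_2 = (1, 0, 0, 0)ᵀ

Let N = A − (6)·I. We want v_2 with N^2 v_2 = 0 but N^1 v_2 ≠ 0; then v_{j-1} := N · v_j for j = 2, …, 2.

Pick v_2 = (1, 0, 0, 0)ᵀ.
Then v_1 = N · v_2 = (-1, 1, -1, -4)ᵀ.

Sanity check: (A − (6)·I) v_1 = (0, 0, 0, 0)ᵀ = 0. ✓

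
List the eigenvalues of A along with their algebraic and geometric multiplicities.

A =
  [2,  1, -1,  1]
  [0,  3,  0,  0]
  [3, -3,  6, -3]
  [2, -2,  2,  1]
λ = 3: alg = 4, geom = 3

Step 1 — factor the characteristic polynomial to read off the algebraic multiplicities:
  χ_A(x) = (x - 3)^4

Step 2 — compute geometric multiplicities via the rank-nullity identity g(λ) = n − rank(A − λI):
  rank(A − (3)·I) = 1, so dim ker(A − (3)·I) = n − 1 = 3

Summary:
  λ = 3: algebraic multiplicity = 4, geometric multiplicity = 3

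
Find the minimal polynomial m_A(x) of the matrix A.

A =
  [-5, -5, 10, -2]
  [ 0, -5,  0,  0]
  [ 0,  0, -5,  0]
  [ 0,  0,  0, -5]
x^2 + 10*x + 25

The characteristic polynomial is χ_A(x) = (x + 5)^4, so the eigenvalues are known. The minimal polynomial is
  m_A(x) = Π_λ (x − λ)^{k_λ}
where k_λ is the size of the *largest* Jordan block for λ (equivalently, the smallest k with (A − λI)^k v = 0 for every generalised eigenvector v of λ).

  λ = -5: largest Jordan block has size 2, contributing (x + 5)^2

So m_A(x) = (x + 5)^2 = x^2 + 10*x + 25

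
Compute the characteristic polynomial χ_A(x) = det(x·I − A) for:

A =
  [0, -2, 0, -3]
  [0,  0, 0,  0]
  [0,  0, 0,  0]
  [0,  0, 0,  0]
x^4

Expanding det(x·I − A) (e.g. by cofactor expansion or by noting that A is similar to its Jordan form J, which has the same characteristic polynomial as A) gives
  χ_A(x) = x^4
which factors as x^4. The eigenvalues (with algebraic multiplicities) are λ = 0 with multiplicity 4.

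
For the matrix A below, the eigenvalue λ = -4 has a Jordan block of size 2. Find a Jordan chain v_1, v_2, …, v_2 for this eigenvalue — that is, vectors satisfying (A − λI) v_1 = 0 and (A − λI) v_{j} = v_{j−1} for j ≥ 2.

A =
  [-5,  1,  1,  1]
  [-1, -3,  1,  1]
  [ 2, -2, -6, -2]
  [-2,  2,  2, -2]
A Jordan chain for λ = -4 of length 2:
v_1 = (-1, -1, 2, -2)ᵀ
v_2 = (1, 0, 0, 0)ᵀ

Let N = A − (-4)·I. We want v_2 with N^2 v_2 = 0 but N^1 v_2 ≠ 0; then v_{j-1} := N · v_j for j = 2, …, 2.

Pick v_2 = (1, 0, 0, 0)ᵀ.
Then v_1 = N · v_2 = (-1, -1, 2, -2)ᵀ.

Sanity check: (A − (-4)·I) v_1 = (0, 0, 0, 0)ᵀ = 0. ✓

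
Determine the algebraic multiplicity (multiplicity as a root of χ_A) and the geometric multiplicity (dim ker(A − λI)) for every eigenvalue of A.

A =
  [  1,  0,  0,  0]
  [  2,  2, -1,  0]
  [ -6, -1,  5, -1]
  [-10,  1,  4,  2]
λ = 1: alg = 1, geom = 1; λ = 3: alg = 3, geom = 1

Step 1 — factor the characteristic polynomial to read off the algebraic multiplicities:
  χ_A(x) = (x - 3)^3*(x - 1)

Step 2 — compute geometric multiplicities via the rank-nullity identity g(λ) = n − rank(A − λI):
  rank(A − (1)·I) = 3, so dim ker(A − (1)·I) = n − 3 = 1
  rank(A − (3)·I) = 3, so dim ker(A − (3)·I) = n − 3 = 1

Summary:
  λ = 1: algebraic multiplicity = 1, geometric multiplicity = 1
  λ = 3: algebraic multiplicity = 3, geometric multiplicity = 1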